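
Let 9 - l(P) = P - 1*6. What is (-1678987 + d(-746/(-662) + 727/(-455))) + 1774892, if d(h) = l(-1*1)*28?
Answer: 96353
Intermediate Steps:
l(P) = 15 - P (l(P) = 9 - (P - 1*6) = 9 - (P - 6) = 9 - (-6 + P) = 9 + (6 - P) = 15 - P)
d(h) = 448 (d(h) = (15 - (-1))*28 = (15 - 1*(-1))*28 = (15 + 1)*28 = 16*28 = 448)
(-1678987 + d(-746/(-662) + 727/(-455))) + 1774892 = (-1678987 + 448) + 1774892 = -1678539 + 1774892 = 96353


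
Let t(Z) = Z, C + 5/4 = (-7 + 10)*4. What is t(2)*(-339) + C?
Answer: -2669/4 ≈ -667.25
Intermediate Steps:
C = 43/4 (C = -5/4 + (-7 + 10)*4 = -5/4 + 3*4 = -5/4 + 12 = 43/4 ≈ 10.750)
t(2)*(-339) + C = 2*(-339) + 43/4 = -678 + 43/4 = -2669/4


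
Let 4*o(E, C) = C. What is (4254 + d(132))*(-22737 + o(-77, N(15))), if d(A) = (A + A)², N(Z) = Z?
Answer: -3362247675/2 ≈ -1.6811e+9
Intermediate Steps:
o(E, C) = C/4
d(A) = 4*A² (d(A) = (2*A)² = 4*A²)
(4254 + d(132))*(-22737 + o(-77, N(15))) = (4254 + 4*132²)*(-22737 + (¼)*15) = (4254 + 4*17424)*(-22737 + 15/4) = (4254 + 69696)*(-90933/4) = 73950*(-90933/4) = -3362247675/2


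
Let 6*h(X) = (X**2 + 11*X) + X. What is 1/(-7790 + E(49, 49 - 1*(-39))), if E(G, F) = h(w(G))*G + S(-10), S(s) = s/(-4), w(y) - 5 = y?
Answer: 2/42637 ≈ 4.6908e-5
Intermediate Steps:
w(y) = 5 + y
h(X) = 2*X + X**2/6 (h(X) = ((X**2 + 11*X) + X)/6 = (X**2 + 12*X)/6 = 2*X + X**2/6)
S(s) = -s/4 (S(s) = s*(-1/4) = -s/4)
E(G, F) = 5/2 + G*(5 + G)*(17 + G)/6 (E(G, F) = ((5 + G)*(12 + (5 + G))/6)*G - 1/4*(-10) = ((5 + G)*(17 + G)/6)*G + 5/2 = G*(5 + G)*(17 + G)/6 + 5/2 = 5/2 + G*(5 + G)*(17 + G)/6)
1/(-7790 + E(49, 49 - 1*(-39))) = 1/(-7790 + (5/2 + (1/6)*49*(5 + 49)*(17 + 49))) = 1/(-7790 + (5/2 + (1/6)*49*54*66)) = 1/(-7790 + (5/2 + 29106)) = 1/(-7790 + 58217/2) = 1/(42637/2) = 2/42637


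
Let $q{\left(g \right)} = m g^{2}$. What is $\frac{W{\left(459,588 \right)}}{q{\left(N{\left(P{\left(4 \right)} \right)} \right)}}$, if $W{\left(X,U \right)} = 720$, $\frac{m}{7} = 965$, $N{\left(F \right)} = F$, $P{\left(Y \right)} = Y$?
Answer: $\frac{9}{1351} \approx 0.0066617$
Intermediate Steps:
$m = 6755$ ($m = 7 \cdot 965 = 6755$)
$q{\left(g \right)} = 6755 g^{2}$
$\frac{W{\left(459,588 \right)}}{q{\left(N{\left(P{\left(4 \right)} \right)} \right)}} = \frac{720}{6755 \cdot 4^{2}} = \frac{720}{6755 \cdot 16} = \frac{720}{108080} = 720 \cdot \frac{1}{108080} = \frac{9}{1351}$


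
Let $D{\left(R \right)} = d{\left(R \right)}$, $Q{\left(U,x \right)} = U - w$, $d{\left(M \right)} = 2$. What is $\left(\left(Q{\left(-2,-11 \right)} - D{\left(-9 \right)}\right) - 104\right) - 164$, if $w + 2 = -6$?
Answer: $-264$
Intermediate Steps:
$w = -8$ ($w = -2 - 6 = -8$)
$Q{\left(U,x \right)} = 8 + U$ ($Q{\left(U,x \right)} = U - -8 = U + 8 = 8 + U$)
$D{\left(R \right)} = 2$
$\left(\left(Q{\left(-2,-11 \right)} - D{\left(-9 \right)}\right) - 104\right) - 164 = \left(\left(\left(8 - 2\right) - 2\right) - 104\right) - 164 = \left(\left(6 - 2\right) - 104\right) - 164 = \left(4 - 104\right) - 164 = -100 - 164 = -264$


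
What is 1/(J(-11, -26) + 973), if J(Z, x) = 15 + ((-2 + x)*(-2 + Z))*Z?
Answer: -1/3016 ≈ -0.00033156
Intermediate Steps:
J(Z, x) = 15 + Z*(-2 + Z)*(-2 + x) (J(Z, x) = 15 + ((-2 + Z)*(-2 + x))*Z = 15 + Z*(-2 + Z)*(-2 + x))
1/(J(-11, -26) + 973) = 1/((15 - 2*(-11)² + 4*(-11) - 26*(-11)² - 2*(-11)*(-26)) + 973) = 1/((15 - 2*121 - 44 - 26*121 - 572) + 973) = 1/((15 - 242 - 44 - 3146 - 572) + 973) = 1/(-3989 + 973) = 1/(-3016) = -1/3016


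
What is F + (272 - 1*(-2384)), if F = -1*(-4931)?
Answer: 7587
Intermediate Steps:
F = 4931
F + (272 - 1*(-2384)) = 4931 + (272 - 1*(-2384)) = 4931 + (272 + 2384) = 4931 + 2656 = 7587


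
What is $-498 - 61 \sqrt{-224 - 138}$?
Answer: $-498 - 61 i \sqrt{362} \approx -498.0 - 1160.6 i$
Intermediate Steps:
$-498 - 61 \sqrt{-224 - 138} = -498 - 61 \sqrt{-362} = -498 - 61 i \sqrt{362}$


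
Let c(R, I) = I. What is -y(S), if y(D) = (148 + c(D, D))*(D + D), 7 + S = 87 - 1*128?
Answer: 9600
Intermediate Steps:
S = -48 (S = -7 + (87 - 1*128) = -7 + (87 - 128) = -7 - 41 = -48)
y(D) = 2*D*(148 + D) (y(D) = (148 + D)*(D + D) = (148 + D)*(2*D) = 2*D*(148 + D))
-y(S) = -2*(-48)*(148 - 48) = -2*(-48)*100 = -1*(-9600) = 9600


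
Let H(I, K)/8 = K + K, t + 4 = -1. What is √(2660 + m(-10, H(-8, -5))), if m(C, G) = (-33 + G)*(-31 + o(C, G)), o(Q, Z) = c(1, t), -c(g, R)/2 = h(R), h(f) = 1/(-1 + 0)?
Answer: √5937 ≈ 77.052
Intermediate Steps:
t = -5 (t = -4 - 1 = -5)
h(f) = -1 (h(f) = 1/(-1) = -1)
c(g, R) = 2 (c(g, R) = -2*(-1) = 2)
H(I, K) = 16*K (H(I, K) = 8*(K + K) = 8*(2*K) = 16*K)
o(Q, Z) = 2
m(C, G) = 957 - 29*G (m(C, G) = (-33 + G)*(-31 + 2) = (-33 + G)*(-29) = 957 - 29*G)
√(2660 + m(-10, H(-8, -5))) = √(2660 + (957 - 464*(-5))) = √(2660 + (957 - 29*(-80))) = √(2660 + (957 + 2320)) = √(2660 + 3277) = √5937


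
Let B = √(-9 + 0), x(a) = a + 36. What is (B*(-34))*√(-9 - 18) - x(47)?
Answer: -83 + 306*√3 ≈ 447.01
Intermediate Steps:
x(a) = 36 + a
B = 3*I (B = √(-9) = 3*I ≈ 3.0*I)
(B*(-34))*√(-9 - 18) - x(47) = ((3*I)*(-34))*√(-9 - 18) - (36 + 47) = (-102*I)*√(-27) - 1*83 = (-102*I)*(3*I*√3) - 83 = 306*√3 - 83 = -83 + 306*√3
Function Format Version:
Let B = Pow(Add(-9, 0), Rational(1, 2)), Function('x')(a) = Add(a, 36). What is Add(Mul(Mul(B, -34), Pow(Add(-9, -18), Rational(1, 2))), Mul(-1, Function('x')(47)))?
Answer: Add(-83, Mul(306, Pow(3, Rational(1, 2)))) ≈ 447.01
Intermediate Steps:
Function('x')(a) = Add(36, a)
B = Mul(3, I) (B = Pow(-9, Rational(1, 2)) = Mul(3, I) ≈ Mul(3.0000, I))
Add(Mul(Mul(B, -34), Pow(Add(-9, -18), Rational(1, 2))), Mul(-1, Function('x')(47))) = Add(Mul(Mul(Mul(3, I), -34), Pow(Add(-9, -18), Rational(1, 2))), Mul(-1, Add(36, 47))) = Add(Mul(Mul(-102, I), Pow(-27, Rational(1, 2))), Mul(-1, 83)) = Add(Mul(Mul(-102, I), Mul(3, I, Pow(3, Rational(1, 2)))), -83) = Add(Mul(306, Pow(3, Rational(1, 2))), -83) = Add(-83, Mul(306, Pow(3, Rational(1, 2))))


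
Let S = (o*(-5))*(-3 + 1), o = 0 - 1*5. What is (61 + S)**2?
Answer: 121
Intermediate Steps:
o = -5 (o = 0 - 5 = -5)
S = -50 (S = (-5*(-5))*(-3 + 1) = 25*(-2) = -50)
(61 + S)**2 = (61 - 50)**2 = 11**2 = 121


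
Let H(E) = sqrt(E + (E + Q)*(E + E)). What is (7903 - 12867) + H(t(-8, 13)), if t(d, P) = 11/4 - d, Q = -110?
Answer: -4964 + I*sqrt(33970)/4 ≈ -4964.0 + 46.077*I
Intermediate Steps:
t(d, P) = 11/4 - d (t(d, P) = 11*(1/4) - d = 11/4 - d)
H(E) = sqrt(E + 2*E*(-110 + E)) (H(E) = sqrt(E + (E - 110)*(E + E)) = sqrt(E + (-110 + E)*(2*E)) = sqrt(E + 2*E*(-110 + E)))
(7903 - 12867) + H(t(-8, 13)) = (7903 - 12867) + sqrt((11/4 - 1*(-8))*(-219 + 2*(11/4 - 1*(-8)))) = -4964 + sqrt((11/4 + 8)*(-219 + 2*(11/4 + 8))) = -4964 + sqrt(43*(-219 + 2*(43/4))/4) = -4964 + sqrt(43*(-219 + 43/2)/4) = -4964 + sqrt((43/4)*(-395/2)) = -4964 + sqrt(-16985/8) = -4964 + I*sqrt(33970)/4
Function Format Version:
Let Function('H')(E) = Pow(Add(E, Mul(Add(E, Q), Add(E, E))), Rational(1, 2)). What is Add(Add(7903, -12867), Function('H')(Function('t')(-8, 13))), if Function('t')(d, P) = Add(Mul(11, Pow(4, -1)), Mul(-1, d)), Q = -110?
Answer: Add(-4964, Mul(Rational(1, 4), I, Pow(33970, Rational(1, 2)))) ≈ Add(-4964.0, Mul(46.077, I))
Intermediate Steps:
Function('t')(d, P) = Add(Rational(11, 4), Mul(-1, d)) (Function('t')(d, P) = Add(Mul(11, Rational(1, 4)), Mul(-1, d)) = Add(Rational(11, 4), Mul(-1, d)))
Function('H')(E) = Pow(Add(E, Mul(2, E, Add(-110, E))), Rational(1, 2)) (Function('H')(E) = Pow(Add(E, Mul(Add(E, -110), Add(E, E))), Rational(1, 2)) = Pow(Add(E, Mul(Add(-110, E), Mul(2, E))), Rational(1, 2)) = Pow(Add(E, Mul(2, E, Add(-110, E))), Rational(1, 2)))
Add(Add(7903, -12867), Function('H')(Function('t')(-8, 13))) = Add(Add(7903, -12867), Pow(Mul(Add(Rational(11, 4), Mul(-1, -8)), Add(-219, Mul(2, Add(Rational(11, 4), Mul(-1, -8))))), Rational(1, 2))) = Add(-4964, Pow(Mul(Add(Rational(11, 4), 8), Add(-219, Mul(2, Add(Rational(11, 4), 8)))), Rational(1, 2))) = Add(-4964, Pow(Mul(Rational(43, 4), Add(-219, Mul(2, Rational(43, 4)))), Rational(1, 2))) = Add(-4964, Pow(Mul(Rational(43, 4), Add(-219, Rational(43, 2))), Rational(1, 2))) = Add(-4964, Pow(Mul(Rational(43, 4), Rational(-395, 2)), Rational(1, 2))) = Add(-4964, Pow(Rational(-16985, 8), Rational(1, 2))) = Add(-4964, Mul(Rational(1, 4), I, Pow(33970, Rational(1, 2))))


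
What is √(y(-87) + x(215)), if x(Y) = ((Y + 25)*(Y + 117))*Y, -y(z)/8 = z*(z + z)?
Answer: 4*√1063131 ≈ 4124.3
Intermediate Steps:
y(z) = -16*z² (y(z) = -8*z*(z + z) = -8*z*2*z = -16*z²)
x(Y) = Y*(25 + Y)*(117 + Y) (x(Y) = ((25 + Y)*(117 + Y))*Y = Y*(25 + Y)*(117 + Y))
√(y(-87) + x(215)) = √(-16*(-87)² + 215*(2925 + 215² + 142*215)) = √(-16*7569 + 215*(2925 + 46225 + 30530)) = √(-121104 + 215*79680) = √(-121104 + 17131200) = √17010096 = 4*√1063131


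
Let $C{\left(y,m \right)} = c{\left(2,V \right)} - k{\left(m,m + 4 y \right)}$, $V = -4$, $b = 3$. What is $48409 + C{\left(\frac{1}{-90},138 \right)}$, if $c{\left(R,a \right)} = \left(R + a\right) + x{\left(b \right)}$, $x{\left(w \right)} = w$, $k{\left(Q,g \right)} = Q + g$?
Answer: $\frac{2166032}{45} \approx 48134.0$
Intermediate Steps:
$c{\left(R,a \right)} = 3 + R + a$ ($c{\left(R,a \right)} = \left(R + a\right) + 3 = 3 + R + a$)
$C{\left(y,m \right)} = 1 - 4 y - 2 m$ ($C{\left(y,m \right)} = \left(3 + 2 - 4\right) - \left(m + \left(m + 4 y\right)\right) = 1 - \left(2 m + 4 y\right) = 1 - 4 y - 2 m$)
$48409 + C{\left(\frac{1}{-90},138 \right)} = 48409 - \left(275 - \frac{2}{45}\right) = 48409 - \frac{12373}{45} = \frac{2166032}{45}$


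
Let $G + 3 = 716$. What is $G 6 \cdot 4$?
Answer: $17112$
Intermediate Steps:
$G = 713$ ($G = -3 + 716 = 713$)
$G 6 \cdot 4 = 713 \cdot 6 \cdot 4 = 713 \cdot 24 = 17112$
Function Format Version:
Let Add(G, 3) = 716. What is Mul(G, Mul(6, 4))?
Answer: 17112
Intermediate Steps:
G = 713 (G = Add(-3, 716) = 713)
Mul(G, Mul(6, 4)) = Mul(713, Mul(6, 4)) = Mul(713, 24) = 17112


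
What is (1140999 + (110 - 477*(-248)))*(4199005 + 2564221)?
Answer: 8517640640530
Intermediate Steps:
(1140999 + (110 - 477*(-248)))*(4199005 + 2564221) = (1140999 + (110 + 118296))*6763226 = (1140999 + 118406)*6763226 = 1259405*6763226 = 8517640640530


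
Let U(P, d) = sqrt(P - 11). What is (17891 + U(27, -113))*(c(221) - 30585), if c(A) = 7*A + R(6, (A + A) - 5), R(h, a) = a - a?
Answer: -519635010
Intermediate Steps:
R(h, a) = 0
U(P, d) = sqrt(-11 + P)
c(A) = 7*A (c(A) = 7*A + 0 = 7*A)
(17891 + U(27, -113))*(c(221) - 30585) = (17891 + sqrt(-11 + 27))*(7*221 - 30585) = (17891 + sqrt(16))*(1547 - 30585) = (17891 + 4)*(-29038) = 17895*(-29038) = -519635010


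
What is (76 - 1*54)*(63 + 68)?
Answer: 2882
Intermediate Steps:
(76 - 1*54)*(63 + 68) = (76 - 54)*131 = 22*131 = 2882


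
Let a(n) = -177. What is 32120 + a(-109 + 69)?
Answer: 31943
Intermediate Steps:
32120 + a(-109 + 69) = 32120 - 177 = 31943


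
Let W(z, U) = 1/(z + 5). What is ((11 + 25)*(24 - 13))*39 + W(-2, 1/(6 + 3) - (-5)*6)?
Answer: 46333/3 ≈ 15444.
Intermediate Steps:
W(z, U) = 1/(5 + z)
((11 + 25)*(24 - 13))*39 + W(-2, 1/(6 + 3) - (-5)*6) = ((11 + 25)*(24 - 13))*39 + 1/(5 - 2) = (36*11)*39 + 1/3 = 396*39 + ⅓ = 15444 + ⅓ = 46333/3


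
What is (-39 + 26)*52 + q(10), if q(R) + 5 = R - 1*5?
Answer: -676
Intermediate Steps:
q(R) = -10 + R (q(R) = -5 + (R - 1*5) = -5 + (R - 5) = -5 + (-5 + R) = -10 + R)
(-39 + 26)*52 + q(10) = (-39 + 26)*52 + (-10 + 10) = -13*52 + 0 = -676 + 0 = -676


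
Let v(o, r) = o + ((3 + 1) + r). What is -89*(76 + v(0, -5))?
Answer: -6675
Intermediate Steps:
v(o, r) = 4 + o + r (v(o, r) = o + (4 + r) = 4 + o + r)
-89*(76 + v(0, -5)) = -89*(76 + (4 + 0 - 5)) = -89*(76 - 1) = -89*75 = -6675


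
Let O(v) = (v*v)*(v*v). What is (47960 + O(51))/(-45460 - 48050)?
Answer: -6813161/93510 ≈ -72.860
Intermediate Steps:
O(v) = v⁴ (O(v) = v²*v² = v⁴)
(47960 + O(51))/(-45460 - 48050) = (47960 + 51⁴)/(-45460 - 48050) = (47960 + 6765201)/(-93510) = 6813161*(-1/93510) = -6813161/93510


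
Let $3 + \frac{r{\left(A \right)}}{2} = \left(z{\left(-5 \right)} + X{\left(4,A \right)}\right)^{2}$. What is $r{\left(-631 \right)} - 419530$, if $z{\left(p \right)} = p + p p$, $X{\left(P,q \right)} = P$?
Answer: $-418384$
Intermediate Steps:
$z{\left(p \right)} = p + p^{2}$
$r{\left(A \right)} = 1146$ ($r{\left(A \right)} = -6 + 2 \left(- 5 \left(1 - 5\right) + 4\right)^{2} = -6 + 2 \left(\left(-5\right) \left(-4\right) + 4\right)^{2} = -6 + 2 \left(20 + 4\right)^{2} = -6 + 2 \cdot 24^{2} = -6 + 2 \cdot 576 = -6 + 1152 = 1146$)
$r{\left(-631 \right)} - 419530 = 1146 - 419530 = -418384$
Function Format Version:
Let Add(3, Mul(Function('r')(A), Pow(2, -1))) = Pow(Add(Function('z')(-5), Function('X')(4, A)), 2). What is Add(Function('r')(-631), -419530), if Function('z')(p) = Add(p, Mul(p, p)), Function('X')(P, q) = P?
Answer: -418384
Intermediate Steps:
Function('z')(p) = Add(p, Pow(p, 2))
Function('r')(A) = 1146 (Function('r')(A) = Add(-6, Mul(2, Pow(Add(Mul(-5, Add(1, -5)), 4), 2))) = Add(-6, Mul(2, Pow(Add(Mul(-5, -4), 4), 2))) = Add(-6, Mul(2, Pow(Add(20, 4), 2))) = Add(-6, Mul(2, Pow(24, 2))) = Add(-6, Mul(2, 576)) = Add(-6, 1152) = 1146)
Add(Function('r')(-631), -419530) = Add(1146, -419530) = -418384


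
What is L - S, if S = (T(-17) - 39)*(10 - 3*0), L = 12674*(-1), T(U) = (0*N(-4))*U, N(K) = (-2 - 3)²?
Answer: -12284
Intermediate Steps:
N(K) = 25 (N(K) = (-5)² = 25)
T(U) = 0 (T(U) = (0*25)*U = 0*U = 0)
L = -12674
S = -390 (S = (0 - 39)*(10 - 3*0) = -39*(10 + 0) = -39*10 = -390)
L - S = -12674 - 1*(-390) = -12674 + 390 = -12284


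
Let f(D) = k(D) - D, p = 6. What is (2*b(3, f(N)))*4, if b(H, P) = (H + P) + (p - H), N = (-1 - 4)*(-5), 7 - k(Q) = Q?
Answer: -296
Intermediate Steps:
k(Q) = 7 - Q
N = 25 (N = -5*(-5) = 25)
f(D) = 7 - 2*D (f(D) = (7 - D) - D = 7 - 2*D)
b(H, P) = 6 + P (b(H, P) = (H + P) + (6 - H) = 6 + P)
(2*b(3, f(N)))*4 = (2*(6 + (7 - 2*25)))*4 = (2*(6 + (7 - 50)))*4 = (2*(6 - 43))*4 = (2*(-37))*4 = -74*4 = -296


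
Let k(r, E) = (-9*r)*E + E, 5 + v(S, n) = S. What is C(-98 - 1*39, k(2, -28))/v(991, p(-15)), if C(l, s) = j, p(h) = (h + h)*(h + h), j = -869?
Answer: -869/986 ≈ -0.88134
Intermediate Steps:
p(h) = 4*h² (p(h) = (2*h)*(2*h) = 4*h²)
v(S, n) = -5 + S
k(r, E) = E - 9*E*r (k(r, E) = -9*E*r + E = E - 9*E*r)
C(l, s) = -869
C(-98 - 1*39, k(2, -28))/v(991, p(-15)) = -869/(-5 + 991) = -869/986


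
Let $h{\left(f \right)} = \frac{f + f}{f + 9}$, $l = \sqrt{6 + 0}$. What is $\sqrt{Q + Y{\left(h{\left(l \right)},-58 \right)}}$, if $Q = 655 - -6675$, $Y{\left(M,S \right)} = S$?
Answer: $6 \sqrt{202} \approx 85.276$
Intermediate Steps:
$l = \sqrt{6} \approx 2.4495$
$h{\left(f \right)} = \frac{2 f}{9 + f}$
$Q = 7330$ ($Q = 655 + 6675 = 7330$)
$\sqrt{Q + Y{\left(h{\left(l \right)},-58 \right)}} = \sqrt{7330 - 58} = \sqrt{7272} = 6 \sqrt{202}$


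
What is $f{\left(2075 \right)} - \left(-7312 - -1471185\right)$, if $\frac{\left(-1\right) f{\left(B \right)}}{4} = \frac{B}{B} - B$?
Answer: $-1455577$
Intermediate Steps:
$f{\left(B \right)} = -4 + 4 B$ ($f{\left(B \right)} = - 4 \left(\frac{B}{B} - B\right) = - 4 \left(1 - B\right) = -4 + 4 B$)
$f{\left(2075 \right)} - \left(-7312 - -1471185\right) = \left(-4 + 4 \cdot 2075\right) - \left(-7312 - -1471185\right) = \left(-4 + 8300\right) - \left(-7312 + 1471185\right) = 8296 - 1463873 = -1455577$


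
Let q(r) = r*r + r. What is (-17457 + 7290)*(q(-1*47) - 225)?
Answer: -19693479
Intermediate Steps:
q(r) = r + r² (q(r) = r² + r = r + r²)
(-17457 + 7290)*(q(-1*47) - 225) = (-17457 + 7290)*((-1*47)*(1 - 1*47) - 225) = -10167*(-47*(1 - 47) - 225) = -10167*(-47*(-46) - 225) = -10167*(2162 - 225) = -10167*1937 = -19693479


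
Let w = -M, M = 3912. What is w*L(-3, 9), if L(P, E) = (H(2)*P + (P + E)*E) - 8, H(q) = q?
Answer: -156480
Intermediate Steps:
L(P, E) = -8 + 2*P + E*(E + P) (L(P, E) = (2*P + (P + E)*E) - 8 = (2*P + (E + P)*E) - 8 = (2*P + E*(E + P)) - 8 = -8 + 2*P + E*(E + P))
w = -3912 (w = -1*3912 = -3912)
w*L(-3, 9) = -3912*(-8 + 9**2 + 2*(-3) + 9*(-3)) = -3912*(-8 + 81 - 6 - 27) = -3912*40 = -156480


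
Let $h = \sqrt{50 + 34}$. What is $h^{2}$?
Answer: $84$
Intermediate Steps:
$h = 2 \sqrt{21}$ ($h = \sqrt{84} = 2 \sqrt{21} \approx 9.1651$)
$h^{2} = \left(2 \sqrt{21}\right)^{2} = 84$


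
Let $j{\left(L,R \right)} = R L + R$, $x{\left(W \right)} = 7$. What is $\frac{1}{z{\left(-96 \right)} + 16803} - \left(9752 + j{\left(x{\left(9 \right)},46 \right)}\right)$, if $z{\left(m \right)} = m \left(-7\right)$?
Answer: $- \frac{176846999}{17475} \approx -10120.0$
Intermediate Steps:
$z{\left(m \right)} = - 7 m$
$j{\left(L,R \right)} = R + L R$ ($j{\left(L,R \right)} = L R + R = R + L R$)
$\frac{1}{z{\left(-96 \right)} + 16803} - \left(9752 + j{\left(x{\left(9 \right)},46 \right)}\right) = \frac{1}{\left(-7\right) \left(-96\right) + 16803} - \left(9752 + 46 \left(1 + 7\right)\right) = \frac{1}{672 + 16803} - \left(9752 + 46 \cdot 8\right) = \frac{1}{17475} - 10120 = - \frac{176846999}{17475}$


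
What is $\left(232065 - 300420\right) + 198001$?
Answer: $129646$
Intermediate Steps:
$\left(232065 - 300420\right) + 198001 = -68355 + 198001 = 129646$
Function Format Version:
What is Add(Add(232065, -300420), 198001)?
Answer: 129646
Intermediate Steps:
Add(Add(232065, -300420), 198001) = Add(-68355, 198001) = 129646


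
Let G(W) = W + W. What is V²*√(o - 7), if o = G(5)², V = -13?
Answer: 169*√93 ≈ 1629.8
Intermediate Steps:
G(W) = 2*W
o = 100 (o = (2*5)² = 10² = 100)
V²*√(o - 7) = (-13)²*√(100 - 7) = 169*√93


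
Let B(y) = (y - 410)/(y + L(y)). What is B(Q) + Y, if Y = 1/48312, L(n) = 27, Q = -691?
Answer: 3324511/2004948 ≈ 1.6582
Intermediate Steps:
Y = 1/48312 ≈ 2.0699e-5
B(y) = (-410 + y)/(27 + y) (B(y) = (y - 410)/(y + 27) = (-410 + y)/(27 + y))
B(Q) + Y = (-410 - 691)/(27 - 691) + 1/48312 = -1101/(-664) + 1/48312 = -1/664*(-1101) + 1/48312 = 1101/664 + 1/48312 = 3324511/2004948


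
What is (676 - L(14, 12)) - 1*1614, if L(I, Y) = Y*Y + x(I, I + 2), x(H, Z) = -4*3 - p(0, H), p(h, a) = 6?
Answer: -1064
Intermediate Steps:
x(H, Z) = -18 (x(H, Z) = -4*3 - 1*6 = -12 - 6 = -18)
L(I, Y) = -18 + Y² (L(I, Y) = Y*Y - 18 = Y² - 18 = -18 + Y²)
(676 - L(14, 12)) - 1*1614 = (676 - (-18 + 12²)) - 1*1614 = (676 - (-18 + 144)) - 1614 = (676 - 1*126) - 1614 = (676 - 126) - 1614 = 550 - 1614 = -1064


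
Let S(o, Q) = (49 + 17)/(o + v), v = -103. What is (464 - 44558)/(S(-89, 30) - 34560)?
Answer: 1411008/1105931 ≈ 1.2759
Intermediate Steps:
S(o, Q) = 66/(-103 + o) (S(o, Q) = (49 + 17)/(o - 103) = 66/(-103 + o))
(464 - 44558)/(S(-89, 30) - 34560) = (464 - 44558)/(66/(-103 - 89) - 34560) = -44094/(66/(-192) - 34560) = -44094/(66*(-1/192) - 34560) = -44094/(-11/32 - 34560) = -44094/(-1105931/32) = -44094*(-32/1105931) = 1411008/1105931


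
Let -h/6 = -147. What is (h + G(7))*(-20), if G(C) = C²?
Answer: -18620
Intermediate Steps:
h = 882 (h = -6*(-147) = 882)
(h + G(7))*(-20) = (882 + 7²)*(-20) = (882 + 49)*(-20) = 931*(-20) = -18620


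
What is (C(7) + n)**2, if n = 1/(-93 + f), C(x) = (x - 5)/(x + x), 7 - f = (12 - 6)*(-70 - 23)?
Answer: 229441/10916416 ≈ 0.021018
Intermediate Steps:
f = 565 (f = 7 - (12 - 6)*(-70 - 23) = 7 - 6*(-93) = 7 - 1*(-558) = 7 + 558 = 565)
C(x) = (-5 + x)/(2*x) (C(x) = (-5 + x)/((2*x)) = (-5 + x)*(1/(2*x)) = (-5 + x)/(2*x))
n = 1/472 (n = 1/(-93 + 565) = 1/472 ≈ 0.0021186)
(C(7) + n)**2 = ((1/2)*(-5 + 7)/7 + 1/472)**2 = ((1/2)*(1/7)*2 + 1/472)**2 = (1/7 + 1/472)**2 = (479/3304)**2 = 229441/10916416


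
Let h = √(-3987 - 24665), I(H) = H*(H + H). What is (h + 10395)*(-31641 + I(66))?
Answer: -238346955 - 45858*I*√7163 ≈ -2.3835e+8 - 3.8812e+6*I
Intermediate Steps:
I(H) = 2*H² (I(H) = H*(2*H) = 2*H²)
h = 2*I*√7163 (h = √(-28652) = 2*I*√7163 ≈ 169.27*I)
(h + 10395)*(-31641 + I(66)) = (2*I*√7163 + 10395)*(-31641 + 2*66²) = (10395 + 2*I*√7163)*(-31641 + 2*4356) = (10395 + 2*I*√7163)*(-31641 + 8712) = (10395 + 2*I*√7163)*(-22929) = -238346955 - 45858*I*√7163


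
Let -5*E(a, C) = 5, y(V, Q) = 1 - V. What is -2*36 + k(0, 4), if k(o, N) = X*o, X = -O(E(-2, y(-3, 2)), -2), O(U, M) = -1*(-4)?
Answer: -72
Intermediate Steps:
E(a, C) = -1 (E(a, C) = -⅕*5 = -1)
O(U, M) = 4
X = -4 (X = -1*4 = -4)
k(o, N) = -4*o
-2*36 + k(0, 4) = -2*36 - 4*0 = -72 + 0 = -72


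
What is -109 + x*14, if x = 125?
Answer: 1641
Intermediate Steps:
-109 + x*14 = -109 + 125*14 = -109 + 1750 = 1641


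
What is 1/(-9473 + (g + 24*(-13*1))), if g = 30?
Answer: -1/9755 ≈ -0.00010251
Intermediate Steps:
1/(-9473 + (g + 24*(-13*1))) = 1/(-9473 + (30 + 24*(-13*1))) = 1/(-9473 + (30 + 24*(-13))) = 1/(-9473 + (30 - 312)) = 1/(-9473 - 282) = 1/(-9755) = -1/9755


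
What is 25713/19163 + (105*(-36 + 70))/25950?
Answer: 24522142/16575995 ≈ 1.4794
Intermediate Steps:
25713/19163 + (105*(-36 + 70))/25950 = 25713*(1/19163) + (105*34)*(1/25950) = 25713/19163 + 3570*(1/25950) = 25713/19163 + 119/865 = 24522142/16575995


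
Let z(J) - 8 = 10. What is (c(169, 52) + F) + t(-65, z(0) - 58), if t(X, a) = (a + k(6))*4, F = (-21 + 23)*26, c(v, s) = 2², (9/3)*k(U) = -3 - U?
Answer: -116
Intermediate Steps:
z(J) = 18 (z(J) = 8 + 10 = 18)
k(U) = -1 - U/3 (k(U) = (-3 - U)/3 = -1 - U/3)
c(v, s) = 4
F = 52 (F = 2*26 = 52)
t(X, a) = -12 + 4*a (t(X, a) = (a + (-1 - ⅓*6))*4 = (a + (-1 - 2))*4 = (a - 3)*4 = (-3 + a)*4 = -12 + 4*a)
(c(169, 52) + F) + t(-65, z(0) - 58) = (4 + 52) + (-12 + 4*(18 - 58)) = 56 + (-12 + 4*(-40)) = 56 + (-12 - 160) = 56 - 172 = -116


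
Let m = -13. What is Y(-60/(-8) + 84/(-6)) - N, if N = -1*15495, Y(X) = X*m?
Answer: 31159/2 ≈ 15580.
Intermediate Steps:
Y(X) = -13*X (Y(X) = X*(-13) = -13*X)
N = -15495
Y(-60/(-8) + 84/(-6)) - N = -13*(-60/(-8) + 84/(-6)) - 1*(-15495) = -13*(-60*(-⅛) + 84*(-⅙)) + 15495 = -13*(15/2 - 14) + 15495 = -13*(-13/2) + 15495 = 169/2 + 15495 = 31159/2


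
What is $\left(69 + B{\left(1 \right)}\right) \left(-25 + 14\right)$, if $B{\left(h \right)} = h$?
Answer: $-770$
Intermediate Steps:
$\left(69 + B{\left(1 \right)}\right) \left(-25 + 14\right) = \left(69 + 1\right) \left(-25 + 14\right) = 70 \left(-11\right) = -770$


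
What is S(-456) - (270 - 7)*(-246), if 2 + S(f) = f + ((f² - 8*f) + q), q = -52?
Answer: 275772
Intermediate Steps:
S(f) = -54 + f² - 7*f (S(f) = -2 + (f + ((f² - 8*f) - 52)) = -2 + (f + (-52 + f² - 8*f)) = -2 + (-52 + f² - 7*f) = -54 + f² - 7*f)
S(-456) - (270 - 7)*(-246) = (-54 + (-456)² - 7*(-456)) - (270 - 7)*(-246) = (-54 + 207936 + 3192) - 263*(-246) = 211074 - 1*(-64698) = 211074 + 64698 = 275772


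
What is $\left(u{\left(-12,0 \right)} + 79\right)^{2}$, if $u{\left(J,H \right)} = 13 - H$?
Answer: $8464$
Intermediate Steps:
$\left(u{\left(-12,0 \right)} + 79\right)^{2} = \left(\left(13 - 0\right) + 79\right)^{2} = \left(\left(13 + 0\right) + 79\right)^{2} = \left(13 + 79\right)^{2} = 92^{2} = 8464$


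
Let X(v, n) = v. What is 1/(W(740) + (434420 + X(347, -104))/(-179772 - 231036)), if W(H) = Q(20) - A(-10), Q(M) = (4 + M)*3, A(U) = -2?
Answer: 410808/29965025 ≈ 0.013710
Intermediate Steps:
Q(M) = 12 + 3*M
W(H) = 74 (W(H) = (12 + 3*20) - 1*(-2) = (12 + 60) + 2 = 72 + 2 = 74)
1/(W(740) + (434420 + X(347, -104))/(-179772 - 231036)) = 1/(74 + (434420 + 347)/(-179772 - 231036)) = 1/(74 + 434767/(-410808)) = 1/(74 + 434767*(-1/410808)) = 1/(74 - 434767/410808) = 1/(29965025/410808) = 410808/29965025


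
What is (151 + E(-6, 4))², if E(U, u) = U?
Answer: 21025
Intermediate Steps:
(151 + E(-6, 4))² = (151 - 6)² = 145² = 21025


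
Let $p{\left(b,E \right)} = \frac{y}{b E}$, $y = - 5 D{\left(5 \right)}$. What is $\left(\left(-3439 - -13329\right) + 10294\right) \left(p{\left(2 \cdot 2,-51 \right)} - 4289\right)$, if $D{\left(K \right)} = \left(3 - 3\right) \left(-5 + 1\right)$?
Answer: $-86569176$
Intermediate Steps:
$D{\left(K \right)} = 0$ ($D{\left(K \right)} = 0 \left(-4\right) = 0$)
$y = 0$ ($y = \left(-5\right) 0 = 0$)
$p{\left(b,E \right)} = 0$ ($p{\left(b,E \right)} = \frac{0}{b E} = \frac{0}{E b} = 0 \frac{1}{E b} = 0$)
$\left(\left(-3439 - -13329\right) + 10294\right) \left(p{\left(2 \cdot 2,-51 \right)} - 4289\right) = \left(\left(-3439 - -13329\right) + 10294\right) \left(0 - 4289\right) = \left(\left(-3439 + 13329\right) + 10294\right) \left(-4289\right) = \left(9890 + 10294\right) \left(-4289\right) = 20184 \left(-4289\right) = -86569176$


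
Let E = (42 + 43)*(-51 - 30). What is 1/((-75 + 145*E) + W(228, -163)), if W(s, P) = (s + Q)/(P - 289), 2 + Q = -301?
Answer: -452/451276725 ≈ -1.0016e-6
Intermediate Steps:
Q = -303 (Q = -2 - 301 = -303)
W(s, P) = (-303 + s)/(-289 + P) (W(s, P) = (s - 303)/(P - 289) = (-303 + s)/(-289 + P))
E = -6885 (E = 85*(-81) = -6885)
1/((-75 + 145*E) + W(228, -163)) = 1/((-75 + 145*(-6885)) + (-303 + 228)/(-289 - 163)) = 1/((-75 - 998325) - 75/(-452)) = 1/(-998400 - 1/452*(-75)) = 1/(-998400 + 75/452) = 1/(-451276725/452) = -452/451276725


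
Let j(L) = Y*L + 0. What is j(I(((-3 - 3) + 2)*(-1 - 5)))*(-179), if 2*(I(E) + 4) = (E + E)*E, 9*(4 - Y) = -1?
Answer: -3788356/9 ≈ -4.2093e+5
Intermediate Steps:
Y = 37/9 (Y = 4 - ⅑*(-1) = 4 + ⅑ = 37/9 ≈ 4.1111)
I(E) = -4 + E² (I(E) = -4 + ((E + E)*E)/2 = -4 + ((2*E)*E)/2 = -4 + (2*E²)/2 = -4 + E²)
j(L) = 37*L/9 (j(L) = 37*L/9 + 0 = 37*L/9)
j(I(((-3 - 3) + 2)*(-1 - 5)))*(-179) = (37*(-4 + (((-3 - 3) + 2)*(-1 - 5))²)/9)*(-179) = (37*(-4 + ((-6 + 2)*(-6))²)/9)*(-179) = (37*(-4 + (-4*(-6))²)/9)*(-179) = (37*(-4 + 24²)/9)*(-179) = (37*(-4 + 576)/9)*(-179) = ((37/9)*572)*(-179) = (21164/9)*(-179) = -3788356/9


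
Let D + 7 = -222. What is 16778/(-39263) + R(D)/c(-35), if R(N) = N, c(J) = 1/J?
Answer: 314676167/39263 ≈ 8014.6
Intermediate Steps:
D = -229 (D = -7 - 222 = -229)
16778/(-39263) + R(D)/c(-35) = 16778/(-39263) - 229/(1/(-35)) = 16778*(-1/39263) - 229/(-1/35) = -16778/39263 - 229*(-35) = -16778/39263 + 8015 = 314676167/39263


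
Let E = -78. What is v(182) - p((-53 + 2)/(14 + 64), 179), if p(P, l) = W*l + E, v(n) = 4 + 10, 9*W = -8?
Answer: 2260/9 ≈ 251.11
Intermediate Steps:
W = -8/9 (W = (⅑)*(-8) = -8/9 ≈ -0.88889)
v(n) = 14
p(P, l) = -78 - 8*l/9 (p(P, l) = -8*l/9 - 78 = -78 - 8*l/9)
v(182) - p((-53 + 2)/(14 + 64), 179) = 14 - (-78 - 8/9*179) = 14 - (-78 - 1432/9) = 14 - 1*(-2134/9) = 14 + 2134/9 = 2260/9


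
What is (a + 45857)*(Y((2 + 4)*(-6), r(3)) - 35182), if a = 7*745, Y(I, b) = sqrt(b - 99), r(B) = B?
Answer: -1796815104 + 204288*I*sqrt(6) ≈ -1.7968e+9 + 5.004e+5*I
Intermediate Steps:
Y(I, b) = sqrt(-99 + b)
a = 5215
(a + 45857)*(Y((2 + 4)*(-6), r(3)) - 35182) = (5215 + 45857)*(sqrt(-99 + 3) - 35182) = 51072*(sqrt(-96) - 35182) = 51072*(4*I*sqrt(6) - 35182) = 51072*(-35182 + 4*I*sqrt(6)) = -1796815104 + 204288*I*sqrt(6)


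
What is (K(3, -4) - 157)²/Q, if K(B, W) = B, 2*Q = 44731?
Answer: 47432/44731 ≈ 1.0604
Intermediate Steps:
Q = 44731/2 (Q = (½)*44731 = 44731/2 ≈ 22366.)
(K(3, -4) - 157)²/Q = (3 - 157)²/(44731/2) = (-154)²*(2/44731) = 23716*(2/44731) = 47432/44731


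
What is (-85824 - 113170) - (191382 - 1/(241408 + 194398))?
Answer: -170128203055/435806 ≈ -3.9038e+5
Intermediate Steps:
(-85824 - 113170) - (191382 - 1/(241408 + 194398)) = -198994 - (191382 - 1/435806) = -198994 - 1*83405423891/435806 = -198994 - 83405423891/435806 = -170128203055/435806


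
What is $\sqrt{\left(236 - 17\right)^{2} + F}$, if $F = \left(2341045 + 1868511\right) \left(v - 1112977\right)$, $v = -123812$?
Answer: $3 i \sqrt{578481389747} \approx 2.2817 \cdot 10^{6} i$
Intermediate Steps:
$F = -5206332555684$ ($F = \left(2341045 + 1868511\right) \left(-123812 - 1112977\right) = 4209556 \left(-1236789\right) = -5206332555684$)
$\sqrt{\left(236 - 17\right)^{2} + F} = \sqrt{\left(236 - 17\right)^{2} - 5206332555684} = \sqrt{219^{2} - 5206332555684} = \sqrt{47961 - 5206332555684} = \sqrt{-5206332507723} = 3 i \sqrt{578481389747}$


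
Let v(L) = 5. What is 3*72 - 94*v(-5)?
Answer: -254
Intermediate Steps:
3*72 - 94*v(-5) = 3*72 - 94*5 = 216 - 470 = -254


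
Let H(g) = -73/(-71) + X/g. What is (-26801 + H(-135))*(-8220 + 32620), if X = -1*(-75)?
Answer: -417863102800/639 ≈ -6.5393e+8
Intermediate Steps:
X = 75
H(g) = 73/71 + 75/g (H(g) = -73/(-71) + 75/g = -73*(-1/71) + 75/g = 73/71 + 75/g)
(-26801 + H(-135))*(-8220 + 32620) = (-26801 + (73/71 + 75/(-135)))*(-8220 + 32620) = (-26801 + (73/71 + 75*(-1/135)))*24400 = (-26801 + (73/71 - 5/9))*24400 = (-26801 + 302/639)*24400 = -17125537/639*24400 = -417863102800/639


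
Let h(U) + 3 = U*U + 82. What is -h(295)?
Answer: -87104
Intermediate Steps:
h(U) = 79 + U**2 (h(U) = -3 + (U*U + 82) = -3 + (U**2 + 82) = -3 + (82 + U**2) = 79 + U**2)
-h(295) = -(79 + 295**2) = -(79 + 87025) = -1*87104 = -87104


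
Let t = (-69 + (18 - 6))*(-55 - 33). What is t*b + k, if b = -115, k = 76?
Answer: -576764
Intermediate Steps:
t = 5016 (t = (-69 + 12)*(-88) = -57*(-88) = 5016)
t*b + k = 5016*(-115) + 76 = -576840 + 76 = -576764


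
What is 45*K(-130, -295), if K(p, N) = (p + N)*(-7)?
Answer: 133875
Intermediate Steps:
K(p, N) = -7*N - 7*p (K(p, N) = (N + p)*(-7) = -7*N - 7*p)
45*K(-130, -295) = 45*(-7*(-295) - 7*(-130)) = 45*(2065 + 910) = 45*2975 = 133875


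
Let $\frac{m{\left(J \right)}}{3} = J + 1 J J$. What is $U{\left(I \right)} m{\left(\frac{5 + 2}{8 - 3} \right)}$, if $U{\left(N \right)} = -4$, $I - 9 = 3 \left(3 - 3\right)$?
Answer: $- \frac{1008}{25} \approx -40.32$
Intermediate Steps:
$I = 9$ ($I = 9 + 3 \left(3 - 3\right) = 9 + 3 \cdot 0 = 9 + 0 = 9$)
$m{\left(J \right)} = 3 J + 3 J^{2}$ ($m{\left(J \right)} = 3 \left(J + 1 J J\right) = 3 \left(J + 1 J^{2}\right) = 3 \left(J + J^{2}\right) = 3 J + 3 J^{2}$)
$U{\left(I \right)} m{\left(\frac{5 + 2}{8 - 3} \right)} = - 4 \cdot 3 \frac{5 + 2}{8 - 3} \left(1 + \frac{5 + 2}{8 - 3}\right) = - 4 \cdot 3 \cdot \frac{7}{5} \left(1 + \frac{7}{5}\right) = - 4 \cdot 3 \cdot \frac{7}{5} \cdot \frac{12}{5} = \left(-4\right) \frac{252}{25} = - \frac{1008}{25}$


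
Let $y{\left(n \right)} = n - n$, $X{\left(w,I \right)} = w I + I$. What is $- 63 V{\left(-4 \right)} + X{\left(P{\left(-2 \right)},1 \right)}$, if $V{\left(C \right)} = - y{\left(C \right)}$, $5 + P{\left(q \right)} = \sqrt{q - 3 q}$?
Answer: $-2$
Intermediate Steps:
$P{\left(q \right)} = -5 + \sqrt{2} \sqrt{- q}$ ($P{\left(q \right)} = -5 + \sqrt{q - 3 q} = -5 + \sqrt{- 2 q} = -5 + \sqrt{2} \sqrt{- q}$)
$X{\left(w,I \right)} = I + I w$ ($X{\left(w,I \right)} = I w + I = I + I w$)
$y{\left(n \right)} = 0$
$V{\left(C \right)} = 0$ ($V{\left(C \right)} = \left(-1\right) 0 = 0$)
$- 63 V{\left(-4 \right)} + X{\left(P{\left(-2 \right)},1 \right)} = \left(-63\right) 0 + 1 \left(1 - \left(5 - \sqrt{2} \sqrt{\left(-1\right) \left(-2\right)}\right)\right) = 0 + 1 \left(1 - \left(5 - \sqrt{2} \sqrt{2}\right)\right) = 0 + 1 \left(1 + \left(-5 + 2\right)\right) = 0 + 1 \left(1 - 3\right) = 0 + 1 \left(-2\right) = 0 - 2 = -2$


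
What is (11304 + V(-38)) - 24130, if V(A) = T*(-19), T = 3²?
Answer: -12997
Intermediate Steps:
T = 9
V(A) = -171 (V(A) = 9*(-19) = -171)
(11304 + V(-38)) - 24130 = (11304 - 171) - 24130 = 11133 - 24130 = -12997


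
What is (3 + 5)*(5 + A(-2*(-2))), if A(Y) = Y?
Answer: 72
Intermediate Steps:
(3 + 5)*(5 + A(-2*(-2))) = (3 + 5)*(5 - 2*(-2)) = 8*(5 + 4) = 8*9 = 72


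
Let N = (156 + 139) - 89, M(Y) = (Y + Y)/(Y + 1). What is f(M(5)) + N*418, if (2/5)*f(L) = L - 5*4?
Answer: 516373/6 ≈ 86062.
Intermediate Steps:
M(Y) = 2*Y/(1 + Y) (M(Y) = (2*Y)/(1 + Y) = 2*Y/(1 + Y))
f(L) = -50 + 5*L/2 (f(L) = 5*(L - 5*4)/2 = 5*(L - 20)/2 = 5*(-20 + L)/2 = -50 + 5*L/2)
N = 206 (N = 295 - 89 = 206)
f(M(5)) + N*418 = (-50 + 5*(2*5/(1 + 5))/2) + 206*418 = (-50 + 5*(2*5/6)/2) + 86108 = (-50 + 5*(2*5*(1/6))/2) + 86108 = (-50 + (5/2)*(5/3)) + 86108 = (-50 + 25/6) + 86108 = -275/6 + 86108 = 516373/6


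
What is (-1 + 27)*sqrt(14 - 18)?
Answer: 52*I ≈ 52.0*I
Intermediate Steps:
(-1 + 27)*sqrt(14 - 18) = 26*sqrt(-4) = 26*(2*I) = 52*I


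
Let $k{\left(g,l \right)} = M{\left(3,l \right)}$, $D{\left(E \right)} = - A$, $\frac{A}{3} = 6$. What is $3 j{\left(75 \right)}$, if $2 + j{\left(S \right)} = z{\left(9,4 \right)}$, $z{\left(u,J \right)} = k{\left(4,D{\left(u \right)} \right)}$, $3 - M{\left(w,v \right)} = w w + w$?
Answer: $-33$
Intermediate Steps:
$A = 18$ ($A = 3 \cdot 6 = 18$)
$D{\left(E \right)} = -18$ ($D{\left(E \right)} = \left(-1\right) 18 = -18$)
$M{\left(w,v \right)} = 3 - w - w^{2}$ ($M{\left(w,v \right)} = 3 - \left(w w + w\right) = 3 - \left(w^{2} + w\right) = 3 - \left(w + w^{2}\right) = 3 - w - w^{2}$)
$k{\left(g,l \right)} = -9$ ($k{\left(g,l \right)} = 3 - 3 - 3^{2} = 3 - 3 - 9 = -9$)
$z{\left(u,J \right)} = -9$
$j{\left(S \right)} = -11$ ($j{\left(S \right)} = -2 - 9 = -11$)
$3 j{\left(75 \right)} = 3 \left(-11\right) = -33$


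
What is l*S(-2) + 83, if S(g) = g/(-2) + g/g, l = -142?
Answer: -201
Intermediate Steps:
S(g) = 1 - g/2 (S(g) = g*(-½) + 1 = -g/2 + 1 = 1 - g/2)
l*S(-2) + 83 = -142*(1 - ½*(-2)) + 83 = -142*(1 + 1) + 83 = -142*2 + 83 = -284 + 83 = -201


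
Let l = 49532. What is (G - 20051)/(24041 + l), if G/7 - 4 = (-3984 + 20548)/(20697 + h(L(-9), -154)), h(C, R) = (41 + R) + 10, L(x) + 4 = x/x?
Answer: -29445551/108225883 ≈ -0.27207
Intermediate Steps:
L(x) = -3 (L(x) = -4 + x/x = -4 + 1 = -3)
h(C, R) = 51 + R
G = 49470/1471 (G = 28 + 7*((-3984 + 20548)/(20697 + (51 - 154))) = 28 + 7*(16564/(20697 - 103)) = 28 + 7*(16564/20594) = 28 + 7*(16564*(1/20594)) = 28 + 7*(8282/10297) = 28 + 8282/1471 = 49470/1471 ≈ 33.630)
(G - 20051)/(24041 + l) = (49470/1471 - 20051)/(24041 + 49532) = -29445551/1471/73573 = -29445551/1471*1/73573 = -29445551/108225883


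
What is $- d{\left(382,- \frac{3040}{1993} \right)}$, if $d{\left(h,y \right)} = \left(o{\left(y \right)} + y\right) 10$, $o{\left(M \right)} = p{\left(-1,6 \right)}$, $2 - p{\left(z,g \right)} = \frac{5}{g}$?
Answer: $\frac{21445}{5979} \approx 3.5867$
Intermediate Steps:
$p{\left(z,g \right)} = 2 - \frac{5}{g}$
$o{\left(M \right)} = \frac{7}{6}$ ($o{\left(M \right)} = 2 - \frac{5}{6} = \frac{7}{6}$)
$d{\left(h,y \right)} = \frac{35}{3} + 10 y$ ($d{\left(h,y \right)} = \left(\frac{7}{6} + y\right) 10 = \frac{35}{3} + 10 y$)
$- d{\left(382,- \frac{3040}{1993} \right)} = - (\frac{35}{3} + 10 \left(- \frac{3040}{1993}\right)) = - (\frac{35}{3} - \frac{30400}{1993}) = \left(-1\right) \left(- \frac{21445}{5979}\right) = \frac{21445}{5979}$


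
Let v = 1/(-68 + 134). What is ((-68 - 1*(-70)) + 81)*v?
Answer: 83/66 ≈ 1.2576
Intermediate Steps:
v = 1/66 ≈ 0.015152
((-68 - 1*(-70)) + 81)*v = ((-68 - 1*(-70)) + 81)*(1/66) = ((-68 + 70) + 81)*(1/66) = (2 + 81)*(1/66) = 83*(1/66) = 83/66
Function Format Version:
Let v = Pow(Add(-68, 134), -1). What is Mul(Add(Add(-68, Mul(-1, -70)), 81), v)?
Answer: Rational(83, 66) ≈ 1.2576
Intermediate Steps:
v = Rational(1, 66) (v = Pow(66, -1) = Rational(1, 66) ≈ 0.015152)
Mul(Add(Add(-68, Mul(-1, -70)), 81), v) = Mul(Add(Add(-68, Mul(-1, -70)), 81), Rational(1, 66)) = Mul(Add(Add(-68, 70), 81), Rational(1, 66)) = Mul(Add(2, 81), Rational(1, 66)) = Mul(83, Rational(1, 66)) = Rational(83, 66)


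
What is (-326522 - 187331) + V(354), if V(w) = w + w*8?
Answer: -510667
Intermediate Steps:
V(w) = 9*w (V(w) = w + 8*w = 9*w)
(-326522 - 187331) + V(354) = (-326522 - 187331) + 9*354 = -513853 + 3186 = -510667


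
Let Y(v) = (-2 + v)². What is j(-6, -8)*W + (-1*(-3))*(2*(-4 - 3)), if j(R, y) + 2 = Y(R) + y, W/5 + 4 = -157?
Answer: -43512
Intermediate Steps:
W = -805 (W = -20 + 5*(-157) = -20 - 785 = -805)
j(R, y) = -2 + y + (-2 + R)² (j(R, y) = -2 + ((-2 + R)² + y) = -2 + (y + (-2 + R)²) = -2 + y + (-2 + R)²)
j(-6, -8)*W + (-1*(-3))*(2*(-4 - 3)) = (-2 - 8 + (-2 - 6)²)*(-805) + (-1*(-3))*(2*(-4 - 3)) = (-2 - 8 + (-8)²)*(-805) + 3*(2*(-7)) = (-2 - 8 + 64)*(-805) + 3*(-14) = 54*(-805) - 42 = -43470 - 42 = -43512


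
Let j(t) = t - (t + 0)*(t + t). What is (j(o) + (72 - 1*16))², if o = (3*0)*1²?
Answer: 3136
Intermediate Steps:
o = 0 (o = 0*1 = 0)
j(t) = t - 2*t² (j(t) = t - t*2*t = t - 2*t²)
(j(o) + (72 - 1*16))² = (0*(1 - 2*0) + (72 - 1*16))² = (0*(1 + 0) + (72 - 16))² = (0*1 + 56)² = (0 + 56)² = 56² = 3136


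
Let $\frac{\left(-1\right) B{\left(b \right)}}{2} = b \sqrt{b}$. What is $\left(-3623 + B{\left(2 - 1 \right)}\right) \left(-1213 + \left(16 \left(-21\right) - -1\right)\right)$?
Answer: $5611500$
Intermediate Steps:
$B{\left(b \right)} = - 2 b^{\frac{3}{2}}$ ($B{\left(b \right)} = - 2 b \sqrt{b} = - 2 b^{\frac{3}{2}}$)
$\left(-3623 + B{\left(2 - 1 \right)}\right) \left(-1213 + \left(16 \left(-21\right) - -1\right)\right) = \left(-3623 - 2 \left(2 - 1\right)^{\frac{3}{2}}\right) \left(-1213 + \left(16 \left(-21\right) - -1\right)\right) = \left(-3623 - 2 \cdot 1^{\frac{3}{2}}\right) \left(-1213 + \left(-336 + \left(-5 + 6\right)\right)\right) = \left(-3623 - 2\right) \left(-1213 + \left(-336 + 1\right)\right) = \left(-3623 - 2\right) \left(-1213 - 335\right) = \left(-3625\right) \left(-1548\right) = 5611500$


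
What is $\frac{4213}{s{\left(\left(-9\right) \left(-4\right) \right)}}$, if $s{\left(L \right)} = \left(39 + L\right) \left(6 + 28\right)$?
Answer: $\frac{4213}{2550} \approx 1.6522$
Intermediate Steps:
$s{\left(L \right)} = 1326 + 34 L$ ($s{\left(L \right)} = \left(39 + L\right) 34 = 1326 + 34 L$)
$\frac{4213}{s{\left(\left(-9\right) \left(-4\right) \right)}} = \frac{4213}{1326 + 34 \left(\left(-9\right) \left(-4\right)\right)} = \frac{4213}{1326 + 34 \cdot 36} = \frac{4213}{1326 + 1224} = \frac{4213}{2550}$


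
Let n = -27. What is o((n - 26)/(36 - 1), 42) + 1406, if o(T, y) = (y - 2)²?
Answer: 3006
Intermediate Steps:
o(T, y) = (-2 + y)²
o((n - 26)/(36 - 1), 42) + 1406 = (-2 + 42)² + 1406 = 40² + 1406 = 1600 + 1406 = 3006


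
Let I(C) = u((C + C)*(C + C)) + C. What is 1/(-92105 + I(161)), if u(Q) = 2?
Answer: -1/91942 ≈ -1.0876e-5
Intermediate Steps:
I(C) = 2 + C
1/(-92105 + I(161)) = 1/(-92105 + (2 + 161)) = 1/(-92105 + 163) = 1/(-91942) = -1/91942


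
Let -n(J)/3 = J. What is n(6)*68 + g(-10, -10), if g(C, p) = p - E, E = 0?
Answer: -1234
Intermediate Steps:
n(J) = -3*J
g(C, p) = p (g(C, p) = p - 1*0 = p + 0 = p)
n(6)*68 + g(-10, -10) = -3*6*68 - 10 = -18*68 - 10 = -1224 - 10 = -1234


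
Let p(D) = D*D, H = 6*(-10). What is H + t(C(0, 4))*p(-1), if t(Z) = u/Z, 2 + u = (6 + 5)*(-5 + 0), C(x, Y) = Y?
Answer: -297/4 ≈ -74.250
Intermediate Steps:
H = -60
u = -57 (u = -2 + (6 + 5)*(-5 + 0) = -2 + 11*(-5) = -2 - 55 = -57)
p(D) = D²
t(Z) = -57/Z
H + t(C(0, 4))*p(-1) = -60 - 57/4*(-1)² = -60 - 57*¼*1 = -60 - 57/4*1 = -60 - 57/4 = -297/4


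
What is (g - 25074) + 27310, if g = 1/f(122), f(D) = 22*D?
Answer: 6001425/2684 ≈ 2236.0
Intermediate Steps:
g = 1/2684 (g = 1/(22*122) = 1/2684 ≈ 0.00037258)
(g - 25074) + 27310 = (1/2684 - 25074) + 27310 = -67298615/2684 + 27310 = 6001425/2684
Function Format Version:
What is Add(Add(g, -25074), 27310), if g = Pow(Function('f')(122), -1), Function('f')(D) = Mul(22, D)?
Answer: Rational(6001425, 2684) ≈ 2236.0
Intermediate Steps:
g = Rational(1, 2684) (g = Pow(Mul(22, 122), -1) = Pow(2684, -1) = Rational(1, 2684) ≈ 0.00037258)
Add(Add(g, -25074), 27310) = Add(Add(Rational(1, 2684), -25074), 27310) = Add(Rational(-67298615, 2684), 27310) = Rational(6001425, 2684)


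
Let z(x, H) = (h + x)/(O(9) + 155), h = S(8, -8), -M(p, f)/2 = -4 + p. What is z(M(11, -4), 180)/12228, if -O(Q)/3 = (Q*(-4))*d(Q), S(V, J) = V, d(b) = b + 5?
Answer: -1/3397346 ≈ -2.9435e-7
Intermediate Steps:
d(b) = 5 + b
M(p, f) = 8 - 2*p (M(p, f) = -2*(-4 + p) = 8 - 2*p)
h = 8
O(Q) = 12*Q*(5 + Q) (O(Q) = -3*Q*(-4)*(5 + Q) = -3*(-4*Q)*(5 + Q) = -(-12)*Q*(5 + Q) = 12*Q*(5 + Q))
z(x, H) = 8/1667 + x/1667 (z(x, H) = (8 + x)/(12*9*(5 + 9) + 155) = (8 + x)/(12*9*14 + 155) = (8 + x)/(1512 + 155) = (8 + x)/1667 = (8 + x)*(1/1667) = 8/1667 + x/1667)
z(M(11, -4), 180)/12228 = (8/1667 + (8 - 2*11)/1667)/12228 = (8/1667 + (8 - 22)/1667)*(1/12228) = (8/1667 + (1/1667)*(-14))*(1/12228) = (8/1667 - 14/1667)*(1/12228) = -6/1667*1/12228 = -1/3397346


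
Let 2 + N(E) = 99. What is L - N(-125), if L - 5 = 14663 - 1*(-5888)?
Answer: 20459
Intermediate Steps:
N(E) = 97 (N(E) = -2 + 99 = 97)
L = 20556 (L = 5 + (14663 - 1*(-5888)) = 5 + (14663 + 5888) = 5 + 20551 = 20556)
L - N(-125) = 20556 - 1*97 = 20556 - 97 = 20459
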